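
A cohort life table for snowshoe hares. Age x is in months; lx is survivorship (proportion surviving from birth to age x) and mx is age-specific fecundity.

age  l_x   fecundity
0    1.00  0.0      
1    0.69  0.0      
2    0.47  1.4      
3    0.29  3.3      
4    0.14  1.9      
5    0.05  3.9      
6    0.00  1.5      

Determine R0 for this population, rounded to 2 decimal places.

2.08

lx·mx by age: 0, 0, 0.658, 0.957, 0.266, 0.195, 0
R0 = Σ lx·mx = 2.076 → 2.08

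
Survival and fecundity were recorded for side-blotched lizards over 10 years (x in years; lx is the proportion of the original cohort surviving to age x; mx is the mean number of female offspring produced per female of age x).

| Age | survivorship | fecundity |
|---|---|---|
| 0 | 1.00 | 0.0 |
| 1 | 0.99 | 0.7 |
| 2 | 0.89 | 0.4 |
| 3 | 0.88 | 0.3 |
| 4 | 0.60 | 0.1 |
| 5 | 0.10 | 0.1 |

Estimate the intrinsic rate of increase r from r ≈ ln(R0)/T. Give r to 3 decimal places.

0.180

R0 = Σ lx·mx = 0 + 0.693 + 0.356 + 0.264 + 0.06 + 0.01 = 1.383
Σ x·lx·mx = 2.487; T = 2.487/1.383 = 1.79826…
r ≈ ln(R0)/T = ln(1.383)/1.79826… = 0.18032… → 0.180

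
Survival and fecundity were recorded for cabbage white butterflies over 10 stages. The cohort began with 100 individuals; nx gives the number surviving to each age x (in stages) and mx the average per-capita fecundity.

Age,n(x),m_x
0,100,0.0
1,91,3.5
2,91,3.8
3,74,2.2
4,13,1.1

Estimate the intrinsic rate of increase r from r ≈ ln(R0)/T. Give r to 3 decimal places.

1.152

lx = nx/n0 = nx/100: 1, 0.91, 0.91, 0.74, 0.13
R0 = Σ lx·mx = 0 + 3.185 + 3.458 + 1.628 + 0.143 = 8.414
Σ x·lx·mx = 15.557; T = 15.557/8.414 = 1.84894…
r ≈ ln(R0)/T = ln(8.414)/1.84894… = 1.15195… → 1.152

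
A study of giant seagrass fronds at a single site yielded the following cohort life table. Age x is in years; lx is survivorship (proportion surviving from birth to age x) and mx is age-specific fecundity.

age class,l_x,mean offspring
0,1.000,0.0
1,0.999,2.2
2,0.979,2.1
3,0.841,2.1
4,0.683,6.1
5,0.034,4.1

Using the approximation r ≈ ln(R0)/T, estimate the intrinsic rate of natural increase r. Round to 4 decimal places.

R0 = Σ lx·mx = 0 + 2.1978 + 2.0559 + 1.7661 + 4.1663 + 0.1394 = 10.3255
Σ x·lx·mx = 28.9701; T = 28.9701/10.3255 = 2.80568…
r ≈ ln(R0)/T = ln(10.3255)/2.80568… = 0.832102… → 0.8321

0.8321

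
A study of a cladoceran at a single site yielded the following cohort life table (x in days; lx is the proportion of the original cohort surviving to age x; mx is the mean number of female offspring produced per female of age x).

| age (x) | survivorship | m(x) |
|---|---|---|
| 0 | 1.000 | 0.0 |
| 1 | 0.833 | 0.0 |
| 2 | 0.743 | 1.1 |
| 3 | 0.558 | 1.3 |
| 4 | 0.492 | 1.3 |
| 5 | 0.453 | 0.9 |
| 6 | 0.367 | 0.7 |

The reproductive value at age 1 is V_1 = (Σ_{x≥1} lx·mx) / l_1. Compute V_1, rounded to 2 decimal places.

lx·mx for x ≥ 1: 0, 0.8173, 0.7254, 0.6396, 0.4077, 0.2569 → sum = 2.8469
V_1 = 2.8469 / l_1 = 2.8469 / 0.833 = 3.417647… → 3.42

3.42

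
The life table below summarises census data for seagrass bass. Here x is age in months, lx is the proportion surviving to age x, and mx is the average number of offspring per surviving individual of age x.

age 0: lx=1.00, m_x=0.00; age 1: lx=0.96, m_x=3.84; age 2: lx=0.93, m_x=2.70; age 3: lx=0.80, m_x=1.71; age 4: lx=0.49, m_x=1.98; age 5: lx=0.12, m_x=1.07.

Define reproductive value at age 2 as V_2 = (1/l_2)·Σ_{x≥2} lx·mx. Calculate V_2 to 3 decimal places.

5.352

lx·mx for x ≥ 2: 2.511, 1.368, 0.9702, 0.1284 → sum = 4.9776
V_2 = 4.9776 / l_2 = 4.9776 / 0.93 = 5.352258… → 5.352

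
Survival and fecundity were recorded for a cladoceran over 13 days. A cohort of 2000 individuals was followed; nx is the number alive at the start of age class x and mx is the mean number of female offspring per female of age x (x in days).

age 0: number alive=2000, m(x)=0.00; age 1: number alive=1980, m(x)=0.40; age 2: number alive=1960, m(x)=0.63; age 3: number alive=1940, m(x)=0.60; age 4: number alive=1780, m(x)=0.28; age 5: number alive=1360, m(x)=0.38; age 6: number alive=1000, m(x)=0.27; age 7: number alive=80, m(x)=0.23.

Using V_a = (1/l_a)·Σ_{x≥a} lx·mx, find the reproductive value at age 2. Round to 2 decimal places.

1.89

lx = nx/n0 = nx/2000: 1, 0.99, 0.98, 0.97, 0.89, 0.68, 0.5, 0.04
lx·mx for x ≥ 2: 0.6174, 0.582, 0.2492, 0.2584, 0.135, 0.0092 → sum = 1.8512
V_2 = 1.8512 / l_2 = 1.8512 / 0.98 = 1.88898… → 1.89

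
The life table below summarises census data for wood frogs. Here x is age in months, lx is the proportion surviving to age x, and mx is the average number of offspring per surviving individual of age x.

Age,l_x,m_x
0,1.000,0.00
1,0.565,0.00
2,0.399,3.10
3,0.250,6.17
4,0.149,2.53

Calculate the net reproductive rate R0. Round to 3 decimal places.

3.156

lx·mx by age: 0, 0, 1.2369, 1.5425, 0.37697
R0 = Σ lx·mx = 3.15637 → 3.156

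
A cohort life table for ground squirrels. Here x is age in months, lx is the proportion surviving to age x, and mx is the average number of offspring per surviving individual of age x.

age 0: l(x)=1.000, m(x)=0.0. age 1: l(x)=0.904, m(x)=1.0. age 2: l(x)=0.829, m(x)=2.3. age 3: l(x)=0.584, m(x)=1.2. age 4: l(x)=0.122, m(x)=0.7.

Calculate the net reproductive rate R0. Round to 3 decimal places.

lx·mx by age: 0, 0.904, 1.9067, 0.7008, 0.0854
R0 = Σ lx·mx = 3.5969 → 3.597

3.597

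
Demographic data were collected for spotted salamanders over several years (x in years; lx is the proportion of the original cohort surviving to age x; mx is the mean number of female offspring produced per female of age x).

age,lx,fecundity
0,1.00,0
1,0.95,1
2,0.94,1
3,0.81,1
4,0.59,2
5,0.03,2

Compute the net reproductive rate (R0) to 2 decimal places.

3.94

lx·mx by age: 0, 0.95, 0.94, 0.81, 1.18, 0.06
R0 = Σ lx·mx = 3.94 → 3.94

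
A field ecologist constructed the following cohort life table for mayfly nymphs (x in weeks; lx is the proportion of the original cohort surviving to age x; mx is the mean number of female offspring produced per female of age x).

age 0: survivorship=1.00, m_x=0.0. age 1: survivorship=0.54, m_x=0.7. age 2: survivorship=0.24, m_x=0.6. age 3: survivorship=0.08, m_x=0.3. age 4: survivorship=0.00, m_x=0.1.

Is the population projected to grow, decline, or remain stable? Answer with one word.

R0 = Σ lx·mx = 0 + 0.378 + 0.144 + 0.024 + 0 = 0.546
R0 < 1, so the population is declining.

declining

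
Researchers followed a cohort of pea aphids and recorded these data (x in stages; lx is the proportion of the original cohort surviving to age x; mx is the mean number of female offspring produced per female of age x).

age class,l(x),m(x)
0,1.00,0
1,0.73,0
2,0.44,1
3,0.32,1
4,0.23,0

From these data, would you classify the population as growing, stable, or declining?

declining

R0 = Σ lx·mx = 0 + 0 + 0.44 + 0.32 + 0 = 0.76
R0 < 1, so the population is declining.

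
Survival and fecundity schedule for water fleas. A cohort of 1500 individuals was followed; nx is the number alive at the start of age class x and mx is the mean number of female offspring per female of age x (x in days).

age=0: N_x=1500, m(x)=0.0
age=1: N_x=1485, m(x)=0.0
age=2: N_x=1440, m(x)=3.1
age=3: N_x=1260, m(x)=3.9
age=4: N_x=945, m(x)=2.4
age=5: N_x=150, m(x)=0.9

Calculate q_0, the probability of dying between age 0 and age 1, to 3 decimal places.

0.010

lx = nx/n0 = nx/1500: 1, 0.99, 0.96, 0.84, 0.63, 0.1
q_0 = (l_0 − l_1) / l_0 = (1 − 0.99) / 1
     = 0.01 / 1 = 0.01 → 0.010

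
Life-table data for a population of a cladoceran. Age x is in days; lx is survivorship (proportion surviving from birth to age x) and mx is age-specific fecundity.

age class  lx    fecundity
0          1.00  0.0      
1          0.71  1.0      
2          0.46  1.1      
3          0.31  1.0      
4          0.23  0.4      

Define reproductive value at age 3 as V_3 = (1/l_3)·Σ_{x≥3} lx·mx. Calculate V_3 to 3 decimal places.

lx·mx for x ≥ 3: 0.31, 0.092 → sum = 0.402
V_3 = 0.402 / l_3 = 0.402 / 0.31 = 1.296774… → 1.297

1.297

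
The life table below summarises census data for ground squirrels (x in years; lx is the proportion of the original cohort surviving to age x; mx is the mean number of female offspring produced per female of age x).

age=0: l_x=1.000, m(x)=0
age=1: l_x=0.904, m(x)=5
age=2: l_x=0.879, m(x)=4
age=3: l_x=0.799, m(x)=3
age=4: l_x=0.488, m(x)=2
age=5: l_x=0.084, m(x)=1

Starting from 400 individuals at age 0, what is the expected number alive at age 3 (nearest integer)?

Expected survivors = N0 · l_3 = 400 × 0.799 = 319.6 → 320

320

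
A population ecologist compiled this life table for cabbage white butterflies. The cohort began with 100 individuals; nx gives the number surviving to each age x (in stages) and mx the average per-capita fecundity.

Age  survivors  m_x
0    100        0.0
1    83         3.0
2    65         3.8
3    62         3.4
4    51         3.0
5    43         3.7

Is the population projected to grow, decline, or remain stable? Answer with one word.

lx = nx/n0 = nx/100: 1, 0.83, 0.65, 0.62, 0.51, 0.43
R0 = Σ lx·mx = 0 + 2.49 + 2.47 + 2.108 + 1.53 + 1.591 = 10.189
R0 > 1, so the population is growing.

growing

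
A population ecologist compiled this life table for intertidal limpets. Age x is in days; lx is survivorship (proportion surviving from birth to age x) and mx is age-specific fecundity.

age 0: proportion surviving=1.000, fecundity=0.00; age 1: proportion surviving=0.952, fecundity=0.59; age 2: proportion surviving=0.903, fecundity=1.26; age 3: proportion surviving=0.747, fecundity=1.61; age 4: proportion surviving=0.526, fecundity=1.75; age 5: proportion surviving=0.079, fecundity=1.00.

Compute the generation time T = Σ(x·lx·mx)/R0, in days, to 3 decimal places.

lx·mx: 0, 0.56168, 1.13778, 1.20267, 0.9205, 0.079 → R0 = 3.90163
x·lx·mx: 0, 0.56168, 2.27556, 3.60801, 3.682, 0.395 → Σ = 10.52225
T = 10.52225 / 3.90163 = 2.696886… → 2.697

2.697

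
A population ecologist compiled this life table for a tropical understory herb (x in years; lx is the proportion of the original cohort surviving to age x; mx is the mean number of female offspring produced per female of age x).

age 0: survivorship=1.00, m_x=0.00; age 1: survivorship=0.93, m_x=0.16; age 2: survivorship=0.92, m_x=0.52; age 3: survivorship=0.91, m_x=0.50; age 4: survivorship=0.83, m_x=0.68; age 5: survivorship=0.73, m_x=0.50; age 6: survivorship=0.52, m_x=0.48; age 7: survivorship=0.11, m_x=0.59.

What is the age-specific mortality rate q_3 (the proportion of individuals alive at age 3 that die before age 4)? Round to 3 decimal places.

q_3 = (l_3 − l_4) / l_3 = (0.91 − 0.83) / 0.91
     = 0.08 / 0.91 = 0.087912… → 0.088

0.088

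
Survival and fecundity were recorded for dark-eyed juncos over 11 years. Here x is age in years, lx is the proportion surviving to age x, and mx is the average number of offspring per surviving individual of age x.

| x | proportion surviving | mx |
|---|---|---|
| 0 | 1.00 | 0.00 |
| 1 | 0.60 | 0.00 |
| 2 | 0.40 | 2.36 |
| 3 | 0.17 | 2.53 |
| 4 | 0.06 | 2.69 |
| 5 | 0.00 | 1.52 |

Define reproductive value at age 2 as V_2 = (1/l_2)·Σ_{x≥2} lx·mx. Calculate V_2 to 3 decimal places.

lx·mx for x ≥ 2: 0.944, 0.4301, 0.1614, 0 → sum = 1.5355
V_2 = 1.5355 / l_2 = 1.5355 / 0.4 = 3.83875 → 3.839

3.839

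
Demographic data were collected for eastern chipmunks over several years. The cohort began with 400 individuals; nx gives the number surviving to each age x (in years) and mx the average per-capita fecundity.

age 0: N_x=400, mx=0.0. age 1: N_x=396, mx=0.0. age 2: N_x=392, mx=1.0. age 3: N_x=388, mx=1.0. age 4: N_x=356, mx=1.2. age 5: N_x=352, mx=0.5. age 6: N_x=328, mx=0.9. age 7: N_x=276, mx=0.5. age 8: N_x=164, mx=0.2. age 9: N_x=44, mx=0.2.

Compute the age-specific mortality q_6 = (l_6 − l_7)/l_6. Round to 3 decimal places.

0.159

lx = nx/n0 = nx/400: 1, 0.99, 0.98, 0.97, 0.89, 0.88, 0.82, 0.69, 0.41, 0.11
q_6 = (l_6 − l_7) / l_6 = (0.82 − 0.69) / 0.82
     = 0.13 / 0.82 = 0.158537… → 0.159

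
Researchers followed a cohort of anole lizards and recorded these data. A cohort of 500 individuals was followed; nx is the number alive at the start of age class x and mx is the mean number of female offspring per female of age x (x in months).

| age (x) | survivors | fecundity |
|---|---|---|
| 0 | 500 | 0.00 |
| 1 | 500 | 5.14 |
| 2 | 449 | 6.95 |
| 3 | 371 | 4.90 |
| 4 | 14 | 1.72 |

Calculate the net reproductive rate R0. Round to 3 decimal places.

15.065

lx = nx/n0 = nx/500: 1, 1, 0.898, 0.742, 0.028
lx·mx by age: 0, 5.14, 6.2411, 3.6358, 0.04816
R0 = Σ lx·mx = 15.06506 → 15.065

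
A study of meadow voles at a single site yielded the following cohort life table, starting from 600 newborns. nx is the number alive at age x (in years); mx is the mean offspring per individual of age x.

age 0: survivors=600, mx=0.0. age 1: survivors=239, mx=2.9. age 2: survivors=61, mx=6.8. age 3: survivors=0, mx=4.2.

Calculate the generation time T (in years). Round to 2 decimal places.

lx = nx/n0 = nx/600: 1, 0.39833…, 0.10167…, 0
lx·mx: 0, 1.155167…, 0.691333…, 0 → R0 = 1.8465…
x·lx·mx: 0, 1.155167…, 1.382667…, 0 → Σ = 2.537833…
T = 2.537833… / 1.8465… = 1.374402… → 1.37

1.37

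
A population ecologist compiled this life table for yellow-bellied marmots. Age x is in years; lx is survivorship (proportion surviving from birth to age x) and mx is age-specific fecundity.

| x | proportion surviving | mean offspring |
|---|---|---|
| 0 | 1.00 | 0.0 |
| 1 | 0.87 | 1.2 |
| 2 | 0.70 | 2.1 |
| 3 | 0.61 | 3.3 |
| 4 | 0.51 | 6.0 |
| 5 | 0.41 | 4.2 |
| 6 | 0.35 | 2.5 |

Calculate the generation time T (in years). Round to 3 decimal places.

3.547

lx·mx: 0, 1.044, 1.47, 2.013, 3.06, 1.722, 0.875 → R0 = 10.184
x·lx·mx: 0, 1.044, 2.94, 6.039, 12.24, 8.61, 5.25 → Σ = 36.123
T = 36.123 / 10.184 = 3.547035… → 3.547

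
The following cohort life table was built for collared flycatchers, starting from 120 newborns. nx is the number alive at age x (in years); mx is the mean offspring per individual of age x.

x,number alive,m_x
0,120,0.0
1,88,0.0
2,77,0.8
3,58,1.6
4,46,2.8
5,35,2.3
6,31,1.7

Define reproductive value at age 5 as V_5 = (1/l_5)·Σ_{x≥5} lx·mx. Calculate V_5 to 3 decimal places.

lx = nx/n0 = nx/120: 1, 0.73333…, 0.64167…, 0.48333…, 0.38333…, 0.29167…, 0.25833…
lx·mx for x ≥ 5: 0.670833…, 0.439167… → sum = 1.11…
V_5 = 1.11… / l_5 = 1.11… / 0.291667… = 3.805714… → 3.806

3.806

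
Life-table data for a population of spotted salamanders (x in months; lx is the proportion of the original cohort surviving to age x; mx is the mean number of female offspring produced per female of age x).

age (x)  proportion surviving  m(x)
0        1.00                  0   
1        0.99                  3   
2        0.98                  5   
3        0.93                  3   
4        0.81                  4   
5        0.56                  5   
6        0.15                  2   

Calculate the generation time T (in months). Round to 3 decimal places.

lx·mx: 0, 2.97, 4.9, 2.79, 3.24, 2.8, 0.3 → R0 = 17
x·lx·mx: 0, 2.97, 9.8, 8.37, 12.96, 14, 1.8 → Σ = 49.9
T = 49.9 / 17 = 2.935294… → 2.935

2.935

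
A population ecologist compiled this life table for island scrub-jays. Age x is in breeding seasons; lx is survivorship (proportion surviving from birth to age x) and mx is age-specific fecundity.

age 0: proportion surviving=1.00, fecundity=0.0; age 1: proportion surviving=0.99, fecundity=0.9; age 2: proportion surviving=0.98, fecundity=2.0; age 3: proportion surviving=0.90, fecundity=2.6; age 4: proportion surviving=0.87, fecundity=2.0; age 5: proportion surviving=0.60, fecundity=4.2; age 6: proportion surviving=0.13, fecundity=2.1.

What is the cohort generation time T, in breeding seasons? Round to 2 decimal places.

3.40

lx·mx: 0, 0.891, 1.96, 2.34, 1.74, 2.52, 0.273 → R0 = 9.724
x·lx·mx: 0, 0.891, 3.92, 7.02, 6.96, 12.6, 1.638 → Σ = 33.029
T = 33.029 / 9.724 = 3.396647… → 3.40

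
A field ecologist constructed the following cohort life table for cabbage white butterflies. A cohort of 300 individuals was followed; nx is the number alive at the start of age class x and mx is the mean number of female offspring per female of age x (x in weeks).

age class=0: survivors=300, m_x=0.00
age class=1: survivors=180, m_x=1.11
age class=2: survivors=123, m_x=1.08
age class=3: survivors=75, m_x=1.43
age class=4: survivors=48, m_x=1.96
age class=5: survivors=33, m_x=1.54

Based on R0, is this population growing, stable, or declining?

growing

lx = nx/n0 = nx/300: 1, 0.6, 0.41, 0.25, 0.16, 0.11
R0 = Σ lx·mx = 0 + 0.666 + 0.4428 + 0.3575 + 0.3136 + 0.1694 = 1.9493
R0 > 1, so the population is growing.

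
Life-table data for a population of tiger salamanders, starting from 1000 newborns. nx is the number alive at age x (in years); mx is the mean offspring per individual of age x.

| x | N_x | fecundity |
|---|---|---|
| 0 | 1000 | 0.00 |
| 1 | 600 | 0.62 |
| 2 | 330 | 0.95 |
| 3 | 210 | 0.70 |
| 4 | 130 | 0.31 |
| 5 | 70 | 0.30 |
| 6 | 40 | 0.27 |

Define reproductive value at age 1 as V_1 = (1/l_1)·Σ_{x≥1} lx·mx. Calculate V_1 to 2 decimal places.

1.51

lx = nx/n0 = nx/1000: 1, 0.6, 0.33, 0.21, 0.13, 0.07, 0.04
lx·mx for x ≥ 1: 0.372, 0.3135, 0.147, 0.0403, 0.021, 0.0108 → sum = 0.9046
V_1 = 0.9046 / l_1 = 0.9046 / 0.6 = 1.507667… → 1.51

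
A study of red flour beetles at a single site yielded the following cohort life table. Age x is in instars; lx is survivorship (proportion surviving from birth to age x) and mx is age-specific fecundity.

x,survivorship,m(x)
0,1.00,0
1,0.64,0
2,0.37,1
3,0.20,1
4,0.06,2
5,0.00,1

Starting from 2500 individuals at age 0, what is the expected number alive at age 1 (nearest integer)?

Expected survivors = N0 · l_1 = 2500 × 0.64 = 1600 → 1600

1600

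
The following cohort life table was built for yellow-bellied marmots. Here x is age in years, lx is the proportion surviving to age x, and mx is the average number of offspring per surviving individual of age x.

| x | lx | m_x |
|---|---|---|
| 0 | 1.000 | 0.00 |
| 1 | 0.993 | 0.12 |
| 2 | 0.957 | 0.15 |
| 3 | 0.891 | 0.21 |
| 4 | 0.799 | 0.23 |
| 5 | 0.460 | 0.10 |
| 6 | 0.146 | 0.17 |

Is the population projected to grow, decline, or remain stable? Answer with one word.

R0 = Σ lx·mx = 0 + 0.11916 + 0.14355 + 0.18711 + 0.18377 + 0.046 + 0.02482 = 0.70441
R0 < 1, so the population is declining.

declining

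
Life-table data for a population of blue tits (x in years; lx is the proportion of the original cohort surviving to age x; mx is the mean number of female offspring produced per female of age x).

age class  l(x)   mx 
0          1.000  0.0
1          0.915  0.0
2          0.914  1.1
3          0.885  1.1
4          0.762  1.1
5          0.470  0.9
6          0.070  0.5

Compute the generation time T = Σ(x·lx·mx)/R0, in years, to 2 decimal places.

3.24

lx·mx: 0, 0, 1.0054, 0.9735, 0.8382, 0.423, 0.035 → R0 = 3.2751
x·lx·mx: 0, 0, 2.0108, 2.9205, 3.3528, 2.115, 0.21 → Σ = 10.6091
T = 10.6091 / 3.2751 = 3.239321… → 3.24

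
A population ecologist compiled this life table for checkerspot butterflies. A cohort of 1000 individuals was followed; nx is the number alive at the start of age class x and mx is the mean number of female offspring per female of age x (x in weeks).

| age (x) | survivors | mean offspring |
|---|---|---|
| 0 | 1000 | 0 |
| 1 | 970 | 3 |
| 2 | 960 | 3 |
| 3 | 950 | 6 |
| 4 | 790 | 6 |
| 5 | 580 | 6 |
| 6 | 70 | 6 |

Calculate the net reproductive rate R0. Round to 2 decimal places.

20.13

lx = nx/n0 = nx/1000: 1, 0.97, 0.96, 0.95, 0.79, 0.58, 0.07
lx·mx by age: 0, 2.91, 2.88, 5.7, 4.74, 3.48, 0.42
R0 = Σ lx·mx = 20.13 → 20.13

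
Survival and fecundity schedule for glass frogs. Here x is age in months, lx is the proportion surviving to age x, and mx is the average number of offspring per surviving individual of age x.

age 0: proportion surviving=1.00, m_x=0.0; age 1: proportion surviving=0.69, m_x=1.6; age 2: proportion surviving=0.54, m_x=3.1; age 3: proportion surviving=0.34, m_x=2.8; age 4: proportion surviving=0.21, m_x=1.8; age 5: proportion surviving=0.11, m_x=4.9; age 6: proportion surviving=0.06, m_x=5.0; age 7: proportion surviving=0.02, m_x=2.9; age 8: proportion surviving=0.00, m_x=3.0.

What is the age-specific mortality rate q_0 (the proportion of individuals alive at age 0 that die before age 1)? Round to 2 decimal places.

0.31

q_0 = (l_0 − l_1) / l_0 = (1 − 0.69) / 1
     = 0.31 / 1 = 0.31 → 0.31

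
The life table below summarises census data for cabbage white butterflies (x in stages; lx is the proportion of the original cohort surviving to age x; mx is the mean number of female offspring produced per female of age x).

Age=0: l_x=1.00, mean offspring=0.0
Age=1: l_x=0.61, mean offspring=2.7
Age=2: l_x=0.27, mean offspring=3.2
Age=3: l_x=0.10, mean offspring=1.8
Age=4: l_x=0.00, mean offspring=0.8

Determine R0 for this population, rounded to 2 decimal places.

2.69

lx·mx by age: 0, 1.647, 0.864, 0.18, 0
R0 = Σ lx·mx = 2.691 → 2.69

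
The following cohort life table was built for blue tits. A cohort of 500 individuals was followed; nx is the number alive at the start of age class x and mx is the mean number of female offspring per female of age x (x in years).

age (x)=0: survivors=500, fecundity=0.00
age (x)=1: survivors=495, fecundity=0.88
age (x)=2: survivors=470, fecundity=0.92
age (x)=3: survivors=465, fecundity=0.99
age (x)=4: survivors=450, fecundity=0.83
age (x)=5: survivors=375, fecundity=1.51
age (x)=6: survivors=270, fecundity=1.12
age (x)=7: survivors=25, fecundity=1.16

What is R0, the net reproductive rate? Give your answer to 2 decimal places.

5.20

lx = nx/n0 = nx/500: 1, 0.99, 0.94, 0.93, 0.9, 0.75, 0.54, 0.05
lx·mx by age: 0, 0.8712, 0.8648, 0.9207, 0.747, 1.1325, 0.6048, 0.058
R0 = Σ lx·mx = 5.199 → 5.20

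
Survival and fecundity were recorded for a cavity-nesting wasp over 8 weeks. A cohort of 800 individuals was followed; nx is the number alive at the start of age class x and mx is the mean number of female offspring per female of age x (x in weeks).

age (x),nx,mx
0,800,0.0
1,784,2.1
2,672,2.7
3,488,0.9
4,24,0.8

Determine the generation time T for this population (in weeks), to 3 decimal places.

lx = nx/n0 = nx/800: 1, 0.98, 0.84, 0.61, 0.03
lx·mx: 0, 2.058, 2.268, 0.549, 0.024 → R0 = 4.899
x·lx·mx: 0, 2.058, 4.536, 1.647, 0.096 → Σ = 8.337
T = 8.337 / 4.899 = 1.701776… → 1.702

1.702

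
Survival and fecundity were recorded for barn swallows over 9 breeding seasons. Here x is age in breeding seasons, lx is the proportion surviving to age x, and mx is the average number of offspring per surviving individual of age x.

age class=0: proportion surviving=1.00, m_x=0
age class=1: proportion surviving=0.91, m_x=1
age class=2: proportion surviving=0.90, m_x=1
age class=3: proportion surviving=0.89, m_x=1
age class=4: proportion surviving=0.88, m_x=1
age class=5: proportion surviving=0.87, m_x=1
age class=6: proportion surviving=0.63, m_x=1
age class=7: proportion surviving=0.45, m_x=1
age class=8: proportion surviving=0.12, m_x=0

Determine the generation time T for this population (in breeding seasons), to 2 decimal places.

3.65

lx·mx: 0, 0.91, 0.9, 0.89, 0.88, 0.87, 0.63, 0.45, 0 → R0 = 5.53
x·lx·mx: 0, 0.91, 1.8, 2.67, 3.52, 4.35, 3.78, 3.15, 0 → Σ = 20.18
T = 20.18 / 5.53 = 3.649186… → 3.65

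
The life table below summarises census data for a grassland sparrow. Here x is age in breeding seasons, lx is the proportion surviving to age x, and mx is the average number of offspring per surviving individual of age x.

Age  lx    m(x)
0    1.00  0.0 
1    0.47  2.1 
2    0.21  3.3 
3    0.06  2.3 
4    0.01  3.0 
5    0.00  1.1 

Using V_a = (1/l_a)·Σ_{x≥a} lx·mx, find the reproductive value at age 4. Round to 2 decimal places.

lx·mx for x ≥ 4: 0.03, 0 → sum = 0.03
V_4 = 0.03 / l_4 = 0.03 / 0.01 = 3 → 3.00

3.00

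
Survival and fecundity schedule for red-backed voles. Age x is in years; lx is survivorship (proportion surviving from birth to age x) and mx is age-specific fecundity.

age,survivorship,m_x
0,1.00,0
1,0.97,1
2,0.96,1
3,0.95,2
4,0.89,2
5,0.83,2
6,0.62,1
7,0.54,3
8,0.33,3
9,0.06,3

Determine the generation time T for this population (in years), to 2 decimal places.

4.55

lx·mx: 0, 0.97, 0.96, 1.9, 1.78, 1.66, 0.62, 1.62, 0.99, 0.18 → R0 = 10.68
x·lx·mx: 0, 0.97, 1.92, 5.7, 7.12, 8.3, 3.72, 11.34, 7.92, 1.62 → Σ = 48.61
T = 48.61 / 10.68 = 4.551498… → 4.55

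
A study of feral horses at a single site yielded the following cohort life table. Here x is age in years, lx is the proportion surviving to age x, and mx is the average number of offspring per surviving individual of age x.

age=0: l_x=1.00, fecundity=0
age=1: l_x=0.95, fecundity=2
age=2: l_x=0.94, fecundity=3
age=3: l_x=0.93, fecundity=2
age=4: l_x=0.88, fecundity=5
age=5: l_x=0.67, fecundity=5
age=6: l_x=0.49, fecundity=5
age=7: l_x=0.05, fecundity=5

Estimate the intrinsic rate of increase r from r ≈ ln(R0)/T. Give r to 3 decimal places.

0.755

R0 = Σ lx·mx = 0 + 1.9 + 2.82 + 1.86 + 4.4 + 3.35 + 2.45 + 0.25 = 17.03
Σ x·lx·mx = 63.92; T = 63.92/17.03 = 3.75338…
r ≈ ln(R0)/T = ln(17.03)/3.75338… = 0.75531… → 0.755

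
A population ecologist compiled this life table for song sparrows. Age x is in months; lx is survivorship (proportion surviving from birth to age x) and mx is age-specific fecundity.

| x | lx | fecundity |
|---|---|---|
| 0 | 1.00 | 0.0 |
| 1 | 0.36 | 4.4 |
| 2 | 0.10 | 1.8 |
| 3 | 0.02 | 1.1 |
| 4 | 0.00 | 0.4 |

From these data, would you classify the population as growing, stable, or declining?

growing

R0 = Σ lx·mx = 0 + 1.584 + 0.18 + 0.022 + 0 = 1.786
R0 > 1, so the population is growing.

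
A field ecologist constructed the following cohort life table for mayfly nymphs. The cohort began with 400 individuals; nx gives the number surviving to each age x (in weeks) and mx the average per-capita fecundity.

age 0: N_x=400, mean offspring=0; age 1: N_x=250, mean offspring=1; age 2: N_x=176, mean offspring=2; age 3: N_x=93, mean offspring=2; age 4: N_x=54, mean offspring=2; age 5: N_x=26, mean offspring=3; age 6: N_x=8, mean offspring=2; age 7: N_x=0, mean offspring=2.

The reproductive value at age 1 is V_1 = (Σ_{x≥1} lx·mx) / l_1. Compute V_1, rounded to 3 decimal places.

3.960

lx = nx/n0 = nx/400: 1, 0.625, 0.44, 0.2325, 0.135, 0.065, 0.02, 0
lx·mx for x ≥ 1: 0.625, 0.88, 0.465, 0.27, 0.195, 0.04, 0 → sum = 2.475
V_1 = 2.475 / l_1 = 2.475 / 0.625 = 3.96 → 3.960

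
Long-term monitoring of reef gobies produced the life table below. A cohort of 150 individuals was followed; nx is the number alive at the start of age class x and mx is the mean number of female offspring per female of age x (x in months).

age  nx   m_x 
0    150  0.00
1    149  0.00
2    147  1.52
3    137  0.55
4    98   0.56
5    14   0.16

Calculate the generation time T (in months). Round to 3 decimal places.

2.539

lx = nx/n0 = nx/150: 1, 0.99333…, 0.98, 0.91333…, 0.65333…, 0.09333…
lx·mx: 0, 0, 1.4896, 0.502333…, 0.365867…, 0.014933… → R0 = 2.372733…
x·lx·mx: 0, 0, 2.9792, 1.507…, 1.463467…, 0.074667… → Σ = 6.024333…
T = 6.024333… / 2.372733… = 2.538985… → 2.539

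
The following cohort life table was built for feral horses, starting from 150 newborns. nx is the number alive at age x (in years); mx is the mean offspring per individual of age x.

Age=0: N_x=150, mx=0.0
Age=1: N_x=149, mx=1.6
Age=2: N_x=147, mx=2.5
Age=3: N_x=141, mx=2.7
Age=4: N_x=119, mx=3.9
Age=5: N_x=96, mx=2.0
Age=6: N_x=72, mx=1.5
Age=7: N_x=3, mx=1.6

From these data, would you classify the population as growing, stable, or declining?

growing

lx = nx/n0 = nx/150: 1, 0.99333…, 0.98, 0.94, 0.79333…, 0.64, 0.48, 0.02
R0 = Σ lx·mx = 0 + 1.589333… + 2.45 + 2.538 + 3.094… + 1.28 + 0.72 + 0.032 = 11.703333…
R0 > 1, so the population is growing.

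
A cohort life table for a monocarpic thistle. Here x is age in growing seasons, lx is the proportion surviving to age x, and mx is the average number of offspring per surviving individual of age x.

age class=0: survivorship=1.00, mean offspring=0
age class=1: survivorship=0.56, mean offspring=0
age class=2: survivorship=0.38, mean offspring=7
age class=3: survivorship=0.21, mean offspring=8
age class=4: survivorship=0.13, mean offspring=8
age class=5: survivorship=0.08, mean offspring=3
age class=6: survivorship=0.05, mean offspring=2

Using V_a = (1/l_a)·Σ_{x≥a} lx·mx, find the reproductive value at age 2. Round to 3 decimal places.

lx·mx for x ≥ 2: 2.66, 1.68, 1.04, 0.24, 0.1 → sum = 5.72
V_2 = 5.72 / l_2 = 5.72 / 0.38 = 15.052632… → 15.053

15.053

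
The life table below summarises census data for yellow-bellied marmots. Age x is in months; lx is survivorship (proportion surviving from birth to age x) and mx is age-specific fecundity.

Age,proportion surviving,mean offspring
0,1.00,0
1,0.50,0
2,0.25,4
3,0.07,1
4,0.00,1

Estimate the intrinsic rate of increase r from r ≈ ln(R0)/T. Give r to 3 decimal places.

0.033

R0 = Σ lx·mx = 0 + 0 + 1 + 0.07 + 0 = 1.07
Σ x·lx·mx = 2.21; T = 2.21/1.07 = 2.06542…
r ≈ ln(R0)/T = ln(1.07)/2.06542… = 0.03276… → 0.033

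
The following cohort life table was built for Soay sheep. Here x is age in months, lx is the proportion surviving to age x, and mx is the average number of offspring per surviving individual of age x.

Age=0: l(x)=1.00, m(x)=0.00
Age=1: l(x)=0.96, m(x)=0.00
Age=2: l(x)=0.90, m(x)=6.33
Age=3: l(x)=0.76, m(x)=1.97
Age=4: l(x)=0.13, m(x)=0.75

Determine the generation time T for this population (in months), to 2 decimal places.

2.23

lx·mx: 0, 0, 5.697, 1.4972, 0.0975 → R0 = 7.2917
x·lx·mx: 0, 0, 11.394, 4.4916, 0.39 → Σ = 16.2756
T = 16.2756 / 7.2917 = 2.232072… → 2.23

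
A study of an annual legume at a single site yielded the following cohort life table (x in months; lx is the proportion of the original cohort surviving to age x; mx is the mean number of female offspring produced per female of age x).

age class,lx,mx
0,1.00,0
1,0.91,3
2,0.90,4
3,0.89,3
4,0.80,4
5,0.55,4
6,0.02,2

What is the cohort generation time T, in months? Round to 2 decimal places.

2.91

lx·mx: 0, 2.73, 3.6, 2.67, 3.2, 2.2, 0.04 → R0 = 14.44
x·lx·mx: 0, 2.73, 7.2, 8.01, 12.8, 11, 0.24 → Σ = 41.98
T = 41.98 / 14.44 = 2.907202… → 2.91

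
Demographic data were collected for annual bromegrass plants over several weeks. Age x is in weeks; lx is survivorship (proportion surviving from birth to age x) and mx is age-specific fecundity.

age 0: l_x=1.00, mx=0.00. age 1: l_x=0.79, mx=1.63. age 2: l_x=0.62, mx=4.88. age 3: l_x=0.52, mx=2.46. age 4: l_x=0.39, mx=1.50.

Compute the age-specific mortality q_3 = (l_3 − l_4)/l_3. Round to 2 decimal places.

q_3 = (l_3 − l_4) / l_3 = (0.52 − 0.39) / 0.52
     = 0.13 / 0.52 = 0.25 → 0.25

0.25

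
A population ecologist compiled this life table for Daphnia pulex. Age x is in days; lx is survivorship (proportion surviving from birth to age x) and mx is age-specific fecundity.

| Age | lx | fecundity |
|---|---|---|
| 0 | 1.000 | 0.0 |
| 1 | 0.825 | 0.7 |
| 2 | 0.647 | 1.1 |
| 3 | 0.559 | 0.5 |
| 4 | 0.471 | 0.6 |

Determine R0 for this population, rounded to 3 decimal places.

1.851

lx·mx by age: 0, 0.5775, 0.7117, 0.2795, 0.2826
R0 = Σ lx·mx = 1.8513 → 1.851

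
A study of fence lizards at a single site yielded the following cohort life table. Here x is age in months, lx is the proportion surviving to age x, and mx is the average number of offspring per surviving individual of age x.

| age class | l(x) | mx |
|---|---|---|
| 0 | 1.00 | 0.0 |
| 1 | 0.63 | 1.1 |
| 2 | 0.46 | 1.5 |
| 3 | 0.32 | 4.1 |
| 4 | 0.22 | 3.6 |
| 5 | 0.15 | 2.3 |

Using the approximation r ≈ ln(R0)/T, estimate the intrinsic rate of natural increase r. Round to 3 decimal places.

0.472

R0 = Σ lx·mx = 0 + 0.693 + 0.69 + 1.312 + 0.792 + 0.345 = 3.832
Σ x·lx·mx = 10.902; T = 10.902/3.832 = 2.84499…
r ≈ ln(R0)/T = ln(3.832)/2.84499… = 0.47219… → 0.472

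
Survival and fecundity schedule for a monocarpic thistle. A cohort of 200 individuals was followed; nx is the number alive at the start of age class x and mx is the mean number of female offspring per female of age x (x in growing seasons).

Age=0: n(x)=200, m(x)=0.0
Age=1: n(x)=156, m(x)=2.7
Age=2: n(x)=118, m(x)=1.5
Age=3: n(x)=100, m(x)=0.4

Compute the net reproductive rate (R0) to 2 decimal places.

lx = nx/n0 = nx/200: 1, 0.78, 0.59, 0.5
lx·mx by age: 0, 2.106, 0.885, 0.2
R0 = Σ lx·mx = 3.191 → 3.19

3.19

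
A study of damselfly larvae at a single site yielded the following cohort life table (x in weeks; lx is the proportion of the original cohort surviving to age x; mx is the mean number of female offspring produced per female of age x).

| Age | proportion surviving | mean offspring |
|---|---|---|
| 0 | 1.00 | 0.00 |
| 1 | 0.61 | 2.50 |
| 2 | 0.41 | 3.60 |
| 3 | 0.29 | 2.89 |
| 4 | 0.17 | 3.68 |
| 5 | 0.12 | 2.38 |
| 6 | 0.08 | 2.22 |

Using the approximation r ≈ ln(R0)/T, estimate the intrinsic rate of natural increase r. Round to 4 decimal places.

0.6557

R0 = Σ lx·mx = 0 + 1.525 + 1.476 + 0.8381 + 0.6256 + 0.2856 + 0.1776 = 4.9279
Σ x·lx·mx = 11.9873; T = 11.9873/4.9279 = 2.43254…
r ≈ ln(R0)/T = ln(4.9279)/2.43254… = 0.655658… → 0.6557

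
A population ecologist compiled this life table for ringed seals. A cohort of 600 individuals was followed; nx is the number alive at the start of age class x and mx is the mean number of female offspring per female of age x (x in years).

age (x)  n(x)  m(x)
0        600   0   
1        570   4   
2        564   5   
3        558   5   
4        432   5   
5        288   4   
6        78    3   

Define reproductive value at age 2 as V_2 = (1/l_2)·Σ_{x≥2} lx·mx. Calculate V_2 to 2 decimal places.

16.23

lx = nx/n0 = nx/600: 1, 0.95, 0.94, 0.93, 0.72, 0.48, 0.13
lx·mx for x ≥ 2: 4.7, 4.65, 3.6, 1.92, 0.39 → sum = 15.26
V_2 = 15.26 / l_2 = 15.26 / 0.94 = 16.234043… → 16.23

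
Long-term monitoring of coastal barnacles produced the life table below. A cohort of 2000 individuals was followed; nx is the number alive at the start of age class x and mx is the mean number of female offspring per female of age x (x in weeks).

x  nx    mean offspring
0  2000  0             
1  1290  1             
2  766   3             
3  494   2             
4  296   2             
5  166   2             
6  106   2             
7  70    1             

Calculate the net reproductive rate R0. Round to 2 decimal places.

2.89

lx = nx/n0 = nx/2000: 1, 0.645, 0.383, 0.247, 0.148, 0.083, 0.053, 0.035
lx·mx by age: 0, 0.645, 1.149, 0.494, 0.296, 0.166, 0.106, 0.035
R0 = Σ lx·mx = 2.891 → 2.89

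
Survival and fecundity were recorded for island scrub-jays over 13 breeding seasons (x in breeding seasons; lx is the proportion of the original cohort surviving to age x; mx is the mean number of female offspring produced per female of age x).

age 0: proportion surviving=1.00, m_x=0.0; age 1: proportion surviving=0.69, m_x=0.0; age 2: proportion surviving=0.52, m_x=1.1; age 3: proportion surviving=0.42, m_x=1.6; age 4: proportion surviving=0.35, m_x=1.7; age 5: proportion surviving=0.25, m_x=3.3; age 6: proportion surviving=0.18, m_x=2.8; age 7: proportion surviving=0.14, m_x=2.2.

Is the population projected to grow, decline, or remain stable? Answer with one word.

growing

R0 = Σ lx·mx = 0 + 0 + 0.572 + 0.672 + 0.595 + 0.825 + 0.504 + 0.308 = 3.476
R0 > 1, so the population is growing.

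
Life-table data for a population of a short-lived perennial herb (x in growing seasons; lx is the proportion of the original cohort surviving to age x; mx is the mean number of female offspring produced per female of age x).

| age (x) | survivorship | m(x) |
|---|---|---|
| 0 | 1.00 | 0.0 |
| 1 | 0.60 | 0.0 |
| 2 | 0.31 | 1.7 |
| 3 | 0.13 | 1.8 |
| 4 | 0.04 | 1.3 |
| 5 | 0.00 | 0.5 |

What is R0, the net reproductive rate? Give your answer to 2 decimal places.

lx·mx by age: 0, 0, 0.527, 0.234, 0.052, 0
R0 = Σ lx·mx = 0.813 → 0.81

0.81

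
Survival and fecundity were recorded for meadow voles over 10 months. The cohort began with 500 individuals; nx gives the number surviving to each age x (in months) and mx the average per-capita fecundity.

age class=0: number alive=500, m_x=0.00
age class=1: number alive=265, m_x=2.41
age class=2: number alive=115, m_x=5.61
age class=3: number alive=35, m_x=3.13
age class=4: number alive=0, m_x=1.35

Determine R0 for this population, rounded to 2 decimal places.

lx = nx/n0 = nx/500: 1, 0.53, 0.23, 0.07, 0
lx·mx by age: 0, 1.2773, 1.2903, 0.2191, 0
R0 = Σ lx·mx = 2.7867 → 2.79

2.79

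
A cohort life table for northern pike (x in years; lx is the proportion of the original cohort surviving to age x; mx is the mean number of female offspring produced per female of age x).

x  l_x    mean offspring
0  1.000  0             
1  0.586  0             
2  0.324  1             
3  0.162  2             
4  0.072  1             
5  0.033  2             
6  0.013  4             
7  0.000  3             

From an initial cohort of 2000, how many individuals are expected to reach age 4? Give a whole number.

144

Expected survivors = N0 · l_4 = 2000 × 0.072 = 144 → 144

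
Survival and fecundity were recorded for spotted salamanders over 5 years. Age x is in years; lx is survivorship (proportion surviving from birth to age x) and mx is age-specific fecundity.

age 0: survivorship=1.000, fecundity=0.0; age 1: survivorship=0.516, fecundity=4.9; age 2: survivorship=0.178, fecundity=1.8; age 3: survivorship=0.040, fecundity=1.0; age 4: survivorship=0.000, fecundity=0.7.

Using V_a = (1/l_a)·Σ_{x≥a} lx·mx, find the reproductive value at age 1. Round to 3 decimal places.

lx·mx for x ≥ 1: 2.5284, 0.3204, 0.04, 0 → sum = 2.8888
V_1 = 2.8888 / l_1 = 2.8888 / 0.516 = 5.59845… → 5.598

5.598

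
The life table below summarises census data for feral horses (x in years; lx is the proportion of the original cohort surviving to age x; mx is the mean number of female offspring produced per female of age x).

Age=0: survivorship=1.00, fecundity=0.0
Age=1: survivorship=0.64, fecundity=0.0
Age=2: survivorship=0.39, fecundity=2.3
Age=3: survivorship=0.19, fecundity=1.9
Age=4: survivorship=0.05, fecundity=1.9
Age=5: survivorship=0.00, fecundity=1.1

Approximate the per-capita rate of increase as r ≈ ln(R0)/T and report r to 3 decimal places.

R0 = Σ lx·mx = 0 + 0 + 0.897 + 0.361 + 0.095 + 0 = 1.353
Σ x·lx·mx = 3.257; T = 3.257/1.353 = 2.40724…
r ≈ ln(R0)/T = ln(1.353)/2.40724… = 0.12559… → 0.126

0.126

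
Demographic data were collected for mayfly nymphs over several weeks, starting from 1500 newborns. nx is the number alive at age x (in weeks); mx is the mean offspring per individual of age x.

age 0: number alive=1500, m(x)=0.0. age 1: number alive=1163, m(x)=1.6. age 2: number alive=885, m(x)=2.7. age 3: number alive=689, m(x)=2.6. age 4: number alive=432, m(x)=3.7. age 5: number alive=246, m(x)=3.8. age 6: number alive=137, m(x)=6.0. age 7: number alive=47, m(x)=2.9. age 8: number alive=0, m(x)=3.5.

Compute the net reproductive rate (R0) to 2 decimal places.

lx = nx/n0 = nx/1500: 1, 0.77533…, 0.59, 0.45933…, 0.288, 0.164, 0.09133…, 0.03133…, 0
lx·mx by age: 0, 1.240533…, 1.593, 1.194267…, 1.0656, 0.6232, 0.548…, 0.090867…, 0
R0 = Σ lx·mx = 6.355467… → 6.36

6.36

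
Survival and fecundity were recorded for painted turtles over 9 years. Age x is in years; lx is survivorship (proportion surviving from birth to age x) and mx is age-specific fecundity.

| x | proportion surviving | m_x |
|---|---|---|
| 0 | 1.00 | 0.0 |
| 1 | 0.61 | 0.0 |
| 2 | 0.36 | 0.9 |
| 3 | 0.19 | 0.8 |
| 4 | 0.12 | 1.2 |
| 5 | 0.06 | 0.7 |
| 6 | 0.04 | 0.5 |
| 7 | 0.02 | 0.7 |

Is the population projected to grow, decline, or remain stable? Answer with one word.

declining

R0 = Σ lx·mx = 0 + 0 + 0.324 + 0.152 + 0.144 + 0.042 + 0.02 + 0.014 = 0.696
R0 < 1, so the population is declining.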